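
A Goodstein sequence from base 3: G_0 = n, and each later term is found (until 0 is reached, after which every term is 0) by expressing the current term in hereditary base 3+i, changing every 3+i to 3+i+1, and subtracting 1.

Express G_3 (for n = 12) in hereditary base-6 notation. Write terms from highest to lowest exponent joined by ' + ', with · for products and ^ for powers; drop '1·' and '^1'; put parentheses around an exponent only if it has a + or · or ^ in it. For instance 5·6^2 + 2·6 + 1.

6^2 + 1

step 0: 12 = 3^2 + 3; sub 4 for 3: 4^2 + 4; = 20; G_1 = 20−1 = 19
step 1: 19 = 4^2 + 3; sub 5 for 4: 5^2 + 3; = 28; G_2 = 28−1 = 27
step 2: 27 = 5^2 + 2; sub 6 for 5: 6^2 + 2; = 38; G_3 = 38−1 = 37
step 3: 37 = 6^2 + 1; sub 7 for 6: 7^2 + 1; = 50; G_4 = 50−1 = 49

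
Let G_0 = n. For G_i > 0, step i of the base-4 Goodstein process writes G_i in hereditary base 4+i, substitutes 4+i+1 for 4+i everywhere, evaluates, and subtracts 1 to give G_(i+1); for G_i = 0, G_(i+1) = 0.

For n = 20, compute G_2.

base 4: 20 = 4^2 + 4; at 5: 5^2 + 5 = 30; next = 29
base 5: 29 = 5^2 + 4; at 6: 6^2 + 4 = 40; next = 39
base 6: 39 = 6^2 + 3; at 7: 7^2 + 3 = 52; next = 51

39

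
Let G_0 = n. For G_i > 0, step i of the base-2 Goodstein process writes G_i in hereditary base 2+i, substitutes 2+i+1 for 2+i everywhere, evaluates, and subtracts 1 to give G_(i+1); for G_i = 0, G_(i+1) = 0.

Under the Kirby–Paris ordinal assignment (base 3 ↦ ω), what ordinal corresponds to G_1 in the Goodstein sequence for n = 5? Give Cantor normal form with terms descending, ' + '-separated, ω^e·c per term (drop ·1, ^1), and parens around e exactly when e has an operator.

(0) 5|_2 = 2^2 + 1 ↦ 3^3 + 1|_3 = 28 ⇒ 27
(1) 27|_3 = 3^3 ↦ 4^4|_4 = 256 ⇒ 255

ω^ω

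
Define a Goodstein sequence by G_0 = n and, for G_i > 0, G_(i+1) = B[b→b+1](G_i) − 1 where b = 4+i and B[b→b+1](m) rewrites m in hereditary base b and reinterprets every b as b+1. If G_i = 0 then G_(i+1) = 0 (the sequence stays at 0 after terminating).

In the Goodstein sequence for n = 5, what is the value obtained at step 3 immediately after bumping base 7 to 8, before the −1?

4

G_0=5  [base 4] 4 + 1  →[4↦5]→  5 + 1 = 6  −1 ⇒ G_1=5
G_1=5  [base 5] 5  →[5↦6]→  6 = 6  −1 ⇒ G_2=5
G_2=5  [base 6] 5  →[6↦7]→  5 = 5  −1 ⇒ G_3=4
G_3=4  [base 7] 4  →[7↦8]→  4 = 4  −1 ⇒ G_4=3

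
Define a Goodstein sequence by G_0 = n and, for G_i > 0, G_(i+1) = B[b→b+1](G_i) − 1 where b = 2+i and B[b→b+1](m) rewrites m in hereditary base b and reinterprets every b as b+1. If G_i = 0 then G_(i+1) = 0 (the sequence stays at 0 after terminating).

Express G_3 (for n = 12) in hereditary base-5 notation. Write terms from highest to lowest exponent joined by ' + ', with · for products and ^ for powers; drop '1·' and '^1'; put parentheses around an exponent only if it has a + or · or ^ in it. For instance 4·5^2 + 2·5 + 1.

5^(5 + 1) + 2·5^2 + 2·5

i=0: 12 = 2^(2 + 1) + 2^2 (b=2); 2→3: 3^(3 + 1) + 3^3 = 108; 108−1 = 107
i=1: 107 = 3^(3 + 1) + 2·3^2 + 2·3 + 2 (b=3); 3→4: 4^(4 + 1) + 2·4^2 + 2·4 + 2 = 1066; 1066−1 = 1065
i=2: 1065 = 4^(4 + 1) + 2·4^2 + 2·4 + 1 (b=4); 4→5: 5^(5 + 1) + 2·5^2 + 2·5 + 1 = 15686; 15686−1 = 15685
i=3: 15685 = 5^(5 + 1) + 2·5^2 + 2·5 (b=5); 5→6: 6^(6 + 1) + 2·6^2 + 2·6 = 280020; 280020−1 = 280019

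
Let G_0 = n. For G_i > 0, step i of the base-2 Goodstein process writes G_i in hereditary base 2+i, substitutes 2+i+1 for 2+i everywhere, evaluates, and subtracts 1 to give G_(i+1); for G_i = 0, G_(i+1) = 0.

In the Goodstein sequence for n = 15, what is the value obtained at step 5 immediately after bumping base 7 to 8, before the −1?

150994944

step 0: 15 = 2^(2 + 1) + 2^2 + 2 + 1; sub 3 for 2: 3^(3 + 1) + 3^3 + 3 + 1; = 112; G_1 = 112−1 = 111
step 1: 111 = 3^(3 + 1) + 3^3 + 3; sub 4 for 3: 4^(4 + 1) + 4^4 + 4; = 1284; G_2 = 1284−1 = 1283
step 2: 1283 = 4^(4 + 1) + 4^4 + 3; sub 5 for 4: 5^(5 + 1) + 5^5 + 3; = 18753; G_3 = 18753−1 = 18752
step 3: 18752 = 5^(5 + 1) + 5^5 + 2; sub 6 for 5: 6^(6 + 1) + 6^6 + 2; = 326594; G_4 = 326594−1 = 326593
step 4: 326593 = 6^(6 + 1) + 6^6 + 1; sub 7 for 6: 7^(7 + 1) + 7^7 + 1; = 6588345; G_5 = 6588345−1 = 6588344
step 5: 6588344 = 7^(7 + 1) + 7^7; sub 8 for 7: 8^(8 + 1) + 8^8; = 150994944; G_6 = 150994944−1 = 150994943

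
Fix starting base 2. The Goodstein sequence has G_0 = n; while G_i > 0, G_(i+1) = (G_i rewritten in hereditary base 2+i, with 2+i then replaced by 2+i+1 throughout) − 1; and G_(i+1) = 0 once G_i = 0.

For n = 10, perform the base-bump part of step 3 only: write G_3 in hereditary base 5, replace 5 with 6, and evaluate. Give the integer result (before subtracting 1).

(0) 10|_2 = 2^(2 + 1) + 2 ↦ 3^(3 + 1) + 3|_3 = 84 ⇒ 83
(1) 83|_3 = 3^(3 + 1) + 2 ↦ 4^(4 + 1) + 2|_4 = 1026 ⇒ 1025
(2) 1025|_4 = 4^(4 + 1) + 1 ↦ 5^(5 + 1) + 1|_5 = 15626 ⇒ 15625
(3) 15625|_5 = 5^(5 + 1) ↦ 6^(6 + 1)|_6 = 279936 ⇒ 279935

279936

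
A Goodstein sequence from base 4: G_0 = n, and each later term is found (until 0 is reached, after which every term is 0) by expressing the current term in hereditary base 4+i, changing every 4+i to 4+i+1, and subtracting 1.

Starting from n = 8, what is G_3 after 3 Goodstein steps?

9

G_0 = 8. HB_4(8) = 2·4. Bump = 10. G_1 = 9.
G_1 = 9. HB_5(9) = 5 + 4. Bump = 10. G_2 = 9.
G_2 = 9. HB_6(9) = 6 + 3. Bump = 10. G_3 = 9.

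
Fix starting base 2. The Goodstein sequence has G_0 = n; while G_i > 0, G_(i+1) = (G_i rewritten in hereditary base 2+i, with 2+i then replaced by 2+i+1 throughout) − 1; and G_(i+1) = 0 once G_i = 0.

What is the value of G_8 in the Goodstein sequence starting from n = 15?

(0) 15|_2 = 2^(2 + 1) + 2^2 + 2 + 1 ↦ 3^(3 + 1) + 3^3 + 3 + 1|_3 = 112 ⇒ 111
(1) 111|_3 = 3^(3 + 1) + 3^3 + 3 ↦ 4^(4 + 1) + 4^4 + 4|_4 = 1284 ⇒ 1283
(2) 1283|_4 = 4^(4 + 1) + 4^4 + 3 ↦ 5^(5 + 1) + 5^5 + 3|_5 = 18753 ⇒ 18752
(3) 18752|_5 = 5^(5 + 1) + 5^5 + 2 ↦ 6^(6 + 1) + 6^6 + 2|_6 = 326594 ⇒ 326593
(4) 326593|_6 = 6^(6 + 1) + 6^6 + 1 ↦ 7^(7 + 1) + 7^7 + 1|_7 = 6588345 ⇒ 6588344
(5) 6588344|_7 = 7^(7 + 1) + 7^7 ↦ 8^(8 + 1) + 8^8|_8 = 150994944 ⇒ 150994943
(6) 150994943|_8 = 8^(8 + 1) + 7·8^7 + 7·8^6 + 7·8^5 + 7·8^4 + 7·8^3 + 7·8^2 + 7·8 + 7 ↦ 9^(9 + 1) + 7·9^7 + 7·9^6 + 7·9^5 + 7·9^4 + 7·9^3 + 7·9^2 + 7·9 + 7|_9 = 3524450281 ⇒ 3524450280
(7) 3524450280|_9 = 9^(9 + 1) + 7·9^7 + 7·9^6 + 7·9^5 + 7·9^4 + 7·9^3 + 7·9^2 + 7·9 + 6 ↦ 10^(10 + 1) + 7·10^7 + 7·10^6 + 7·10^5 + 7·10^4 + 7·10^3 + 7·10^2 + 7·10 + 6|_10 = 100077777776 ⇒ 100077777775
(8) 100077777775|_10 = 10^(10 + 1) + 7·10^7 + 7·10^6 + 7·10^5 + 7·10^4 + 7·10^3 + 7·10^2 + 7·10 + 5 ↦ 11^(11 + 1) + 7·11^7 + 7·11^6 + 7·11^5 + 7·11^4 + 7·11^3 + 7·11^2 + 7·11 + 5|_11 = 3138578427935 ⇒ 3138578427934

100077777775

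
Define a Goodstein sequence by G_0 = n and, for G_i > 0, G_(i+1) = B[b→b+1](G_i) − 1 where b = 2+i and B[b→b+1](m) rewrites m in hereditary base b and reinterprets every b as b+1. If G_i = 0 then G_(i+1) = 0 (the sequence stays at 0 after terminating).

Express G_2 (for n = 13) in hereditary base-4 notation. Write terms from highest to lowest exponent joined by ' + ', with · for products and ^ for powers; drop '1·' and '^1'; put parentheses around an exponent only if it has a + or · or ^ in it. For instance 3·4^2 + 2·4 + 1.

4^(4 + 1) + 3·4^3 + 3·4^2 + 3·4 + 3

G_0 = 13. HB_2(13) = 2^(2 + 1) + 2^2 + 1. Bump = 109. G_1 = 108.
G_1 = 108. HB_3(108) = 3^(3 + 1) + 3^3. Bump = 1280. G_2 = 1279.
G_2 = 1279. HB_4(1279) = 4^(4 + 1) + 3·4^3 + 3·4^2 + 3·4 + 3. Bump = 16093. G_3 = 16092.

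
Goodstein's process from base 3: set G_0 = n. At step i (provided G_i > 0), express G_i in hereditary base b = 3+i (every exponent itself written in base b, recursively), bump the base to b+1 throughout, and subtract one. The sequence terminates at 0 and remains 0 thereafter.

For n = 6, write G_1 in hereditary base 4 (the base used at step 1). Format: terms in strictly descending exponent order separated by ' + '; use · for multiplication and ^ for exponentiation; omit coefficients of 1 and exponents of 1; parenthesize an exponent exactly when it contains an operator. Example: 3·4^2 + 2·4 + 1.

G_0 = 6. HB_3(6) = 2·3. Bump = 8. G_1 = 7.
G_1 = 7. HB_4(7) = 4 + 3. Bump = 8. G_2 = 7.

4 + 3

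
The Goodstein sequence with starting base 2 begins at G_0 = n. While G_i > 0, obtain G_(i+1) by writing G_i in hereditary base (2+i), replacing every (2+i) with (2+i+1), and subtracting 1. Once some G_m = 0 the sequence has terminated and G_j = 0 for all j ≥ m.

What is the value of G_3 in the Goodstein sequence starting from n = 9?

9842

step 0: 9 = 2^(2 + 1) + 1; sub 3 for 2: 3^(3 + 1) + 1; = 82; G_1 = 82−1 = 81
step 1: 81 = 3^(3 + 1); sub 4 for 3: 4^(4 + 1); = 1024; G_2 = 1024−1 = 1023
step 2: 1023 = 3·4^4 + 3·4^3 + 3·4^2 + 3·4 + 3; sub 5 for 4: 3·5^5 + 3·5^3 + 3·5^2 + 3·5 + 3; = 9843; G_3 = 9843−1 = 9842
step 3: 9842 = 3·5^5 + 3·5^3 + 3·5^2 + 3·5 + 2; sub 6 for 5: 3·6^6 + 3·6^3 + 3·6^2 + 3·6 + 2; = 140744; G_4 = 140744−1 = 140743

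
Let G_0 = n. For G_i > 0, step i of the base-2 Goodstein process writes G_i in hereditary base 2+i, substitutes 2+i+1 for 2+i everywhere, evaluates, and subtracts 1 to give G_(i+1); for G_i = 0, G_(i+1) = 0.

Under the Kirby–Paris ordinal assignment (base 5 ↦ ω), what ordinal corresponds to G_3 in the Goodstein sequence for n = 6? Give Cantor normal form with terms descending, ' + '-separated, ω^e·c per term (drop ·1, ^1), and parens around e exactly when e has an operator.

ω^ω

[0] 6 ≡ 2^2 + 2 (base 2). Lift 3: 30. −1: 29.
[1] 29 ≡ 3^3 + 2 (base 3). Lift 4: 258. −1: 257.
[2] 257 ≡ 4^4 + 1 (base 4). Lift 5: 3126. −1: 3125.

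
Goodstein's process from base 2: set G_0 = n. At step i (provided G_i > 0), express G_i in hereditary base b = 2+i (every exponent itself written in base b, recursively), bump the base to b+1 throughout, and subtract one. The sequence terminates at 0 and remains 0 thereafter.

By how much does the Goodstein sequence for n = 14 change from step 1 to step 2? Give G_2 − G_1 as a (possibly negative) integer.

step 0: 14 = 2^(2 + 1) + 2^2 + 2; sub 3 for 2: 3^(3 + 1) + 3^3 + 3; = 111; G_1 = 111−1 = 110
step 1: 110 = 3^(3 + 1) + 3^3 + 2; sub 4 for 3: 4^(4 + 1) + 4^4 + 2; = 1282; G_2 = 1282−1 = 1281

1171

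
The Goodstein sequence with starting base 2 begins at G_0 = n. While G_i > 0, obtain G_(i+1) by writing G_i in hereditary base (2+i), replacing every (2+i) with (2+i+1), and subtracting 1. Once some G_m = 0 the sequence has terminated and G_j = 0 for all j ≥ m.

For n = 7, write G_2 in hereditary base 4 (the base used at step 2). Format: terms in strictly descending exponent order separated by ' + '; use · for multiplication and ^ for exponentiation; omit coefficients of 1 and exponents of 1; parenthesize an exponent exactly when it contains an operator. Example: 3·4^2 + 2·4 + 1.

(0) 7|_2 = 2^2 + 2 + 1 ↦ 3^3 + 3 + 1|_3 = 31 ⇒ 30
(1) 30|_3 = 3^3 + 3 ↦ 4^4 + 4|_4 = 260 ⇒ 259
(2) 259|_4 = 4^4 + 3 ↦ 5^5 + 3|_5 = 3128 ⇒ 3127

4^4 + 3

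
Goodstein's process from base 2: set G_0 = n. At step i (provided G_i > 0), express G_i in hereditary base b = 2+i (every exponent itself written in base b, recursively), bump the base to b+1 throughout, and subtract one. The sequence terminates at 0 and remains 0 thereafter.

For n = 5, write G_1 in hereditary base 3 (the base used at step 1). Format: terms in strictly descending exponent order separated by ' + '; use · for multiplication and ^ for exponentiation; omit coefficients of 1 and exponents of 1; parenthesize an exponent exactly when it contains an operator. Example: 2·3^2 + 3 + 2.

5 —HB2→ 2^2 + 1 —bump→ 3^3 + 1 = 28 —(−1)→ 27
27 —HB3→ 3^3 —bump→ 4^4 = 256 —(−1)→ 255

3^3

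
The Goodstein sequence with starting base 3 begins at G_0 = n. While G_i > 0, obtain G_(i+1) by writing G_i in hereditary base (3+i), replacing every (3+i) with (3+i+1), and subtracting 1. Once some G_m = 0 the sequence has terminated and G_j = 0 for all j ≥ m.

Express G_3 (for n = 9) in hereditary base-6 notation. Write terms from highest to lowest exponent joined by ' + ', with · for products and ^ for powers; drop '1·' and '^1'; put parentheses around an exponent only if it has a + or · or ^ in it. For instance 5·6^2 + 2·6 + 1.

3·6 + 1

9 —HB3→ 3^2 —bump→ 4^2 = 16 —(−1)→ 15
15 —HB4→ 3·4 + 3 —bump→ 3·5 + 3 = 18 —(−1)→ 17
17 —HB5→ 3·5 + 2 —bump→ 3·6 + 2 = 20 —(−1)→ 19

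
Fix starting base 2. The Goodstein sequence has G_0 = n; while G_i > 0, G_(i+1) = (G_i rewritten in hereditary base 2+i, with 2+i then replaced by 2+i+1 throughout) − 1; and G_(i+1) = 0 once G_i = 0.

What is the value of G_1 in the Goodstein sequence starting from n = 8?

80

step 0: 8 = 2^(2 + 1); sub 3 for 2: 3^(3 + 1); = 81; G_1 = 81−1 = 80
step 1: 80 = 2·3^3 + 2·3^2 + 2·3 + 2; sub 4 for 3: 2·4^4 + 2·4^2 + 2·4 + 2; = 554; G_2 = 554−1 = 553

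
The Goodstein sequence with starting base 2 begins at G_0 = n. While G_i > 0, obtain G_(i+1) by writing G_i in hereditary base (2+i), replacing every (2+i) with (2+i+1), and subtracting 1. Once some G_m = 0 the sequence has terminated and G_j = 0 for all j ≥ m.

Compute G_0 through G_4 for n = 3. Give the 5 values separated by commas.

step 0: 3 = 2 + 1; sub 3 for 2: 3 + 1; = 4; G_1 = 4−1 = 3
step 1: 3 = 3; sub 4 for 3: 4; = 4; G_2 = 4−1 = 3
step 2: 3 = 3; sub 5 for 4: 3; = 3; G_3 = 3−1 = 2
step 3: 2 = 2; sub 6 for 5: 2; = 2; G_4 = 2−1 = 1

3, 3, 3, 2, 1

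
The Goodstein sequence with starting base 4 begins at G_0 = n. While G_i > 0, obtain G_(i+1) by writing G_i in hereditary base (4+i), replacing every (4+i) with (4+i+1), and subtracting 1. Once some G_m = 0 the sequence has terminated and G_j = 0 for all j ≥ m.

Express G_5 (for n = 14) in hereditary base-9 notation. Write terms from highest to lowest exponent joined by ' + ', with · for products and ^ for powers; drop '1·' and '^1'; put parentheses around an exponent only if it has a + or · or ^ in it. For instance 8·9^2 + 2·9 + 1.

2·9 + 4

base 4: 14 = 3·4 + 2; at 5: 3·5 + 2 = 17; next = 16
base 5: 16 = 3·5 + 1; at 6: 3·6 + 1 = 19; next = 18
base 6: 18 = 3·6; at 7: 3·7 = 21; next = 20
base 7: 20 = 2·7 + 6; at 8: 2·8 + 6 = 22; next = 21
base 8: 21 = 2·8 + 5; at 9: 2·9 + 5 = 23; next = 22
base 9: 22 = 2·9 + 4; at 10: 2·10 + 4 = 24; next = 23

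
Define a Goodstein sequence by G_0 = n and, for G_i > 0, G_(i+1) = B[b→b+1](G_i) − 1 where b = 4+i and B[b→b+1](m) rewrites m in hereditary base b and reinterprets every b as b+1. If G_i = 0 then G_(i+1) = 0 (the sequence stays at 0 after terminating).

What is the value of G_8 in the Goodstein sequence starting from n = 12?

19

G_0=12  [base 4] 3·4  →[4↦5]→  3·5 = 15  −1 ⇒ G_1=14
G_1=14  [base 5] 2·5 + 4  →[5↦6]→  2·6 + 4 = 16  −1 ⇒ G_2=15
G_2=15  [base 6] 2·6 + 3  →[6↦7]→  2·7 + 3 = 17  −1 ⇒ G_3=16
G_3=16  [base 7] 2·7 + 2  →[7↦8]→  2·8 + 2 = 18  −1 ⇒ G_4=17
G_4=17  [base 8] 2·8 + 1  →[8↦9]→  2·9 + 1 = 19  −1 ⇒ G_5=18
G_5=18  [base 9] 2·9  →[9↦10]→  2·10 = 20  −1 ⇒ G_6=19
G_6=19  [base 10] 10 + 9  →[10↦11]→  11 + 9 = 20  −1 ⇒ G_7=19
G_7=19  [base 11] 11 + 8  →[11↦12]→  12 + 8 = 20  −1 ⇒ G_8=19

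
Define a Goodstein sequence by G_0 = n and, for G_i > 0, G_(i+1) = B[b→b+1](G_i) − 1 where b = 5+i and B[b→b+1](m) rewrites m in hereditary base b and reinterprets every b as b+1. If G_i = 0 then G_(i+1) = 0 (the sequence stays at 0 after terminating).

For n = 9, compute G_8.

G_0 = 9. HB_5(9) = 5 + 4. Bump = 10. G_1 = 9.
G_1 = 9. HB_6(9) = 6 + 3. Bump = 10. G_2 = 9.
G_2 = 9. HB_7(9) = 7 + 2. Bump = 10. G_3 = 9.
G_3 = 9. HB_8(9) = 8 + 1. Bump = 10. G_4 = 9.
G_4 = 9. HB_9(9) = 9. Bump = 10. G_5 = 9.
G_5 = 9. HB_10(9) = 9. Bump = 9. G_6 = 8.
G_6 = 8. HB_11(8) = 8. Bump = 8. G_7 = 7.
G_7 = 7. HB_12(7) = 7. Bump = 7. G_8 = 6.
G_8 = 6. HB_13(6) = 6. Bump = 6. G_9 = 5.

6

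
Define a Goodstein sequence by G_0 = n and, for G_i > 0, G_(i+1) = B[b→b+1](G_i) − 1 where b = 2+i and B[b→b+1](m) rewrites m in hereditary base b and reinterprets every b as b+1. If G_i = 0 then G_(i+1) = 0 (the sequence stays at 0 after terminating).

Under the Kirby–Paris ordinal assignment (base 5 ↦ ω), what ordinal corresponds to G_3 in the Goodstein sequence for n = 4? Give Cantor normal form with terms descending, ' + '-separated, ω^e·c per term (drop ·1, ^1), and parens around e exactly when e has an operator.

ω^2·2 + ω·2

4 —HB2→ 2^2 —bump→ 3^3 = 27 —(−1)→ 26
26 —HB3→ 2·3^2 + 2·3 + 2 —bump→ 2·4^2 + 2·4 + 2 = 42 —(−1)→ 41
41 —HB4→ 2·4^2 + 2·4 + 1 —bump→ 2·5^2 + 2·5 + 1 = 61 —(−1)→ 60
60 —HB5→ 2·5^2 + 2·5 —bump→ 2·6^2 + 2·6 = 84 —(−1)→ 83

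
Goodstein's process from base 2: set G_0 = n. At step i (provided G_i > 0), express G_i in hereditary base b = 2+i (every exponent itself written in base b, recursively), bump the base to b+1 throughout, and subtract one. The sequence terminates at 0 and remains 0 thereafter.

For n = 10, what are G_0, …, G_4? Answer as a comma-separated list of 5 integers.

base 2: 10 = 2^(2 + 1) + 2; at 3: 3^(3 + 1) + 3 = 84; next = 83
base 3: 83 = 3^(3 + 1) + 2; at 4: 4^(4 + 1) + 2 = 1026; next = 1025
base 4: 1025 = 4^(4 + 1) + 1; at 5: 5^(5 + 1) + 1 = 15626; next = 15625
base 5: 15625 = 5^(5 + 1); at 6: 6^(6 + 1) = 279936; next = 279935

10, 83, 1025, 15625, 279935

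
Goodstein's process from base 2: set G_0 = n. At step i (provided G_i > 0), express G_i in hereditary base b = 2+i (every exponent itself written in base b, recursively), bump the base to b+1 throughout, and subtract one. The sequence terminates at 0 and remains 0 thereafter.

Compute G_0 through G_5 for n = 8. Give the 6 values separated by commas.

8, 80, 553, 6310, 93395, 1647195

G_0 = 8. HB_2(8) = 2^(2 + 1). Bump = 81. G_1 = 80.
G_1 = 80. HB_3(80) = 2·3^3 + 2·3^2 + 2·3 + 2. Bump = 554. G_2 = 553.
G_2 = 553. HB_4(553) = 2·4^4 + 2·4^2 + 2·4 + 1. Bump = 6311. G_3 = 6310.
G_3 = 6310. HB_5(6310) = 2·5^5 + 2·5^2 + 2·5. Bump = 93396. G_4 = 93395.
G_4 = 93395. HB_6(93395) = 2·6^6 + 2·6^2 + 6 + 5. Bump = 1647196. G_5 = 1647195.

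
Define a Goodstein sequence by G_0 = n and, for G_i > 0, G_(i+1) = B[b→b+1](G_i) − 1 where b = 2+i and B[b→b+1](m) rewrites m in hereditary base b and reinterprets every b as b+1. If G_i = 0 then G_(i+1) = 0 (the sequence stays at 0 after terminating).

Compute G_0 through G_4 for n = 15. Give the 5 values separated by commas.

base 2: 15 = 2^(2 + 1) + 2^2 + 2 + 1; at 3: 3^(3 + 1) + 3^3 + 3 + 1 = 112; next = 111
base 3: 111 = 3^(3 + 1) + 3^3 + 3; at 4: 4^(4 + 1) + 4^4 + 4 = 1284; next = 1283
base 4: 1283 = 4^(4 + 1) + 4^4 + 3; at 5: 5^(5 + 1) + 5^5 + 3 = 18753; next = 18752
base 5: 18752 = 5^(5 + 1) + 5^5 + 2; at 6: 6^(6 + 1) + 6^6 + 2 = 326594; next = 326593

15, 111, 1283, 18752, 326593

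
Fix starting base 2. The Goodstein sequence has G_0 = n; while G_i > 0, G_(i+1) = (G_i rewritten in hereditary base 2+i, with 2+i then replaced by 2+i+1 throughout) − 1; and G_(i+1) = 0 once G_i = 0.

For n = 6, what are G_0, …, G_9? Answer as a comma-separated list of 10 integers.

6, 29, 257, 3125, 46655, 98039, 187243, 332147, 555551, 885775

G_0 = 6. HB_2(6) = 2^2 + 2. Bump = 30. G_1 = 29.
G_1 = 29. HB_3(29) = 3^3 + 2. Bump = 258. G_2 = 257.
G_2 = 257. HB_4(257) = 4^4 + 1. Bump = 3126. G_3 = 3125.
G_3 = 3125. HB_5(3125) = 5^5. Bump = 46656. G_4 = 46655.
G_4 = 46655. HB_6(46655) = 5·6^5 + 5·6^4 + 5·6^3 + 5·6^2 + 5·6 + 5. Bump = 98040. G_5 = 98039.
G_5 = 98039. HB_7(98039) = 5·7^5 + 5·7^4 + 5·7^3 + 5·7^2 + 5·7 + 4. Bump = 187244. G_6 = 187243.
G_6 = 187243. HB_8(187243) = 5·8^5 + 5·8^4 + 5·8^3 + 5·8^2 + 5·8 + 3. Bump = 332148. G_7 = 332147.
G_7 = 332147. HB_9(332147) = 5·9^5 + 5·9^4 + 5·9^3 + 5·9^2 + 5·9 + 2. Bump = 555552. G_8 = 555551.
G_8 = 555551. HB_10(555551) = 5·10^5 + 5·10^4 + 5·10^3 + 5·10^2 + 5·10 + 1. Bump = 885776. G_9 = 885775.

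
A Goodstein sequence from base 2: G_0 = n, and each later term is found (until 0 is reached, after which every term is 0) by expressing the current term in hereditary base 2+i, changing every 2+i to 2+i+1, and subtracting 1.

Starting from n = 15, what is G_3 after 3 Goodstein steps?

18752

G_0 = 15. HB_2(15) = 2^(2 + 1) + 2^2 + 2 + 1. Bump = 112. G_1 = 111.
G_1 = 111. HB_3(111) = 3^(3 + 1) + 3^3 + 3. Bump = 1284. G_2 = 1283.
G_2 = 1283. HB_4(1283) = 4^(4 + 1) + 4^4 + 3. Bump = 18753. G_3 = 18752.
G_3 = 18752. HB_5(18752) = 5^(5 + 1) + 5^5 + 2. Bump = 326594. G_4 = 326593.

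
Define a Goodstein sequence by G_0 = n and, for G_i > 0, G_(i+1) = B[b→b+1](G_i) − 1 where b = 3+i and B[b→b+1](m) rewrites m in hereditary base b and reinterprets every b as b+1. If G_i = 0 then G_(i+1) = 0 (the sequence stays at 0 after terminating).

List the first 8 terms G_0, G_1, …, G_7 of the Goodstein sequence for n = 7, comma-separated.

7 —HB3→ 2·3 + 1 —bump→ 2·4 + 1 = 9 —(−1)→ 8
8 —HB4→ 2·4 —bump→ 2·5 = 10 —(−1)→ 9
9 —HB5→ 5 + 4 —bump→ 6 + 4 = 10 —(−1)→ 9
9 —HB6→ 6 + 3 —bump→ 7 + 3 = 10 —(−1)→ 9
9 —HB7→ 7 + 2 —bump→ 8 + 2 = 10 —(−1)→ 9
9 —HB8→ 8 + 1 —bump→ 9 + 1 = 10 —(−1)→ 9
9 —HB9→ 9 —bump→ 10 = 10 —(−1)→ 9

7, 8, 9, 9, 9, 9, 9, 9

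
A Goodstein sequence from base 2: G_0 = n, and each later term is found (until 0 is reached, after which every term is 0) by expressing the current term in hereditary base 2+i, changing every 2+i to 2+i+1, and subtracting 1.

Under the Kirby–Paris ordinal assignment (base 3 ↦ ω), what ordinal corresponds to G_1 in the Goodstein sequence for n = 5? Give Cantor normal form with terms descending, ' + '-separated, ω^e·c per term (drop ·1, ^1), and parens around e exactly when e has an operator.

(0) 5|_2 = 2^2 + 1 ↦ 3^3 + 1|_3 = 28 ⇒ 27
(1) 27|_3 = 3^3 ↦ 4^4|_4 = 256 ⇒ 255

ω^ω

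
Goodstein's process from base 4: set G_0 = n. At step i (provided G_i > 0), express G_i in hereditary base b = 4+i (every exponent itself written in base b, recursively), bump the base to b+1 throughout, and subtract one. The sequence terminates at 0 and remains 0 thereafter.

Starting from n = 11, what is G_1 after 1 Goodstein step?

12

(0) 11|_4 = 2·4 + 3 ↦ 2·5 + 3|_5 = 13 ⇒ 12
(1) 12|_5 = 2·5 + 2 ↦ 2·6 + 2|_6 = 14 ⇒ 13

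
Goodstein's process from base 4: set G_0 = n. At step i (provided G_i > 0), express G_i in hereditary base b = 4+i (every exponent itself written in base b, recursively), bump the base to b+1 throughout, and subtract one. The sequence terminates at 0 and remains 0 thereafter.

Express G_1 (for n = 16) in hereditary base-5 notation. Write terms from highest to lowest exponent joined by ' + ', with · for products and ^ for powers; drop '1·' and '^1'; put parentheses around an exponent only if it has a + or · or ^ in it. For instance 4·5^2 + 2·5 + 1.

4·5 + 4

step 0: 16 = 4^2; sub 5 for 4: 5^2; = 25; G_1 = 25−1 = 24
step 1: 24 = 4·5 + 4; sub 6 for 5: 4·6 + 4; = 28; G_2 = 28−1 = 27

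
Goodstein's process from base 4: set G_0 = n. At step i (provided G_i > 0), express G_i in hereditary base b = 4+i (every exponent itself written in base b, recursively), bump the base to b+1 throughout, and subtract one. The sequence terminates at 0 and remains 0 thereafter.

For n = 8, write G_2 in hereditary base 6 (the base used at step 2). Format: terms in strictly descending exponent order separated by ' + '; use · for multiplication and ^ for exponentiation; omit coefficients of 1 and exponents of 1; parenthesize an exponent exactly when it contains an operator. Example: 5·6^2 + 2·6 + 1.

step 0: 8 = 2·4; sub 5 for 4: 2·5; = 10; G_1 = 10−1 = 9
step 1: 9 = 5 + 4; sub 6 for 5: 6 + 4; = 10; G_2 = 10−1 = 9

6 + 3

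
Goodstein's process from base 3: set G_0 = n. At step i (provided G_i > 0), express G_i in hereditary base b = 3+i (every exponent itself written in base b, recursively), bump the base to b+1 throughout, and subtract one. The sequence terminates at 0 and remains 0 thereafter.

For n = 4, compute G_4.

2

[0] 4 ≡ 3 + 1 (base 3). Lift 4: 5. −1: 4.
[1] 4 ≡ 4 (base 4). Lift 5: 5. −1: 4.
[2] 4 ≡ 4 (base 5). Lift 6: 4. −1: 3.
[3] 3 ≡ 3 (base 6). Lift 7: 3. −1: 2.
[4] 2 ≡ 2 (base 7). Lift 8: 2. −1: 1.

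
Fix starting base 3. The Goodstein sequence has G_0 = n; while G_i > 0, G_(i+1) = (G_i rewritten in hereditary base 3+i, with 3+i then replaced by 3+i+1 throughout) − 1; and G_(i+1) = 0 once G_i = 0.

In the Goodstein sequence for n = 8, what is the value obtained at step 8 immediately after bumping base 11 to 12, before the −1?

G_0=8  [base 3] 2·3 + 2  →[3↦4]→  2·4 + 2 = 10  −1 ⇒ G_1=9
G_1=9  [base 4] 2·4 + 1  →[4↦5]→  2·5 + 1 = 11  −1 ⇒ G_2=10
G_2=10  [base 5] 2·5  →[5↦6]→  2·6 = 12  −1 ⇒ G_3=11
G_3=11  [base 6] 6 + 5  →[6↦7]→  7 + 5 = 12  −1 ⇒ G_4=11
G_4=11  [base 7] 7 + 4  →[7↦8]→  8 + 4 = 12  −1 ⇒ G_5=11
G_5=11  [base 8] 8 + 3  →[8↦9]→  9 + 3 = 12  −1 ⇒ G_6=11
G_6=11  [base 9] 9 + 2  →[9↦10]→  10 + 2 = 12  −1 ⇒ G_7=11
G_7=11  [base 10] 10 + 1  →[10↦11]→  11 + 1 = 12  −1 ⇒ G_8=11
G_8=11  [base 11] 11  →[11↦12]→  12 = 12  −1 ⇒ G_9=11

12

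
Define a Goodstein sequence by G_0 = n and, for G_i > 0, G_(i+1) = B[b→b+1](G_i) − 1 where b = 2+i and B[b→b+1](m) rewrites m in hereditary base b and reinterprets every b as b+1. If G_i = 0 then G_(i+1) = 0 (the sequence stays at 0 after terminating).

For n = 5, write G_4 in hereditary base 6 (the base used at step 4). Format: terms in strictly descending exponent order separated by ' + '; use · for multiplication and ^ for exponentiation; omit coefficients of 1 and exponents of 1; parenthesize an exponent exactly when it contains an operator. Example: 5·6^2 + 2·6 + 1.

G_0=5  [base 2] 2^2 + 1  →[2↦3]→  3^3 + 1 = 28  −1 ⇒ G_1=27
G_1=27  [base 3] 3^3  →[3↦4]→  4^4 = 256  −1 ⇒ G_2=255
G_2=255  [base 4] 3·4^3 + 3·4^2 + 3·4 + 3  →[4↦5]→  3·5^3 + 3·5^2 + 3·5 + 3 = 468  −1 ⇒ G_3=467
G_3=467  [base 5] 3·5^3 + 3·5^2 + 3·5 + 2  →[5↦6]→  3·6^3 + 3·6^2 + 3·6 + 2 = 776  −1 ⇒ G_4=775
G_4=775  [base 6] 3·6^3 + 3·6^2 + 3·6 + 1  →[6↦7]→  3·7^3 + 3·7^2 + 3·7 + 1 = 1198  −1 ⇒ G_5=1197

3·6^3 + 3·6^2 + 3·6 + 1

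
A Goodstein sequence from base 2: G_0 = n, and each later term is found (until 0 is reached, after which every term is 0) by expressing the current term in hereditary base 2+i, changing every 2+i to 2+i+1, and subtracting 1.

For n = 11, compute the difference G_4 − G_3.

264310

G_0=11  [base 2] 2^(2 + 1) + 2 + 1  →[2↦3]→  3^(3 + 1) + 3 + 1 = 85  −1 ⇒ G_1=84
G_1=84  [base 3] 3^(3 + 1) + 3  →[3↦4]→  4^(4 + 1) + 4 = 1028  −1 ⇒ G_2=1027
G_2=1027  [base 4] 4^(4 + 1) + 3  →[4↦5]→  5^(5 + 1) + 3 = 15628  −1 ⇒ G_3=15627
G_3=15627  [base 5] 5^(5 + 1) + 2  →[5↦6]→  6^(6 + 1) + 2 = 279938  −1 ⇒ G_4=279937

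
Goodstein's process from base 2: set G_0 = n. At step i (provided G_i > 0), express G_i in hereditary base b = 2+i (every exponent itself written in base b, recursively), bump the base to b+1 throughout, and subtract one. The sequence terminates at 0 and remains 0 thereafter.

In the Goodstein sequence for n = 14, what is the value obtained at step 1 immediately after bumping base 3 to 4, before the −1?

1282

(0) 14|_2 = 2^(2 + 1) + 2^2 + 2 ↦ 3^(3 + 1) + 3^3 + 3|_3 = 111 ⇒ 110
(1) 110|_3 = 3^(3 + 1) + 3^3 + 2 ↦ 4^(4 + 1) + 4^4 + 2|_4 = 1282 ⇒ 1281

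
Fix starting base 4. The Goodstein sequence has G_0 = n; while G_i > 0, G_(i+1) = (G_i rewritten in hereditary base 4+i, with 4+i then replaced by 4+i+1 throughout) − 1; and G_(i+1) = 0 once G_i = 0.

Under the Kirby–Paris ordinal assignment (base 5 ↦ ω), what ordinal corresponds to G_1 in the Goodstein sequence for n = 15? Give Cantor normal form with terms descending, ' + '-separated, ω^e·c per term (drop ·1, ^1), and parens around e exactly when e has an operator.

ω·3 + 2

15 —HB4→ 3·4 + 3 —bump→ 3·5 + 3 = 18 —(−1)→ 17
17 —HB5→ 3·5 + 2 —bump→ 3·6 + 2 = 20 —(−1)→ 19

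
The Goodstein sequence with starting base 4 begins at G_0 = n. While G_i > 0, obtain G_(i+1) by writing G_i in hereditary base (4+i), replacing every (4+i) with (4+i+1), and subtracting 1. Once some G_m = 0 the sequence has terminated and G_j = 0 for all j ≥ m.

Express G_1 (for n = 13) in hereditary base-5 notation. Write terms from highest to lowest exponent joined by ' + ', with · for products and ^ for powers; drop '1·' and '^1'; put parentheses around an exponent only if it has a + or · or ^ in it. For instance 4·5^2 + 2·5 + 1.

3·5

13 —HB4→ 3·4 + 1 —bump→ 3·5 + 1 = 16 —(−1)→ 15
15 —HB5→ 3·5 —bump→ 3·6 = 18 —(−1)→ 17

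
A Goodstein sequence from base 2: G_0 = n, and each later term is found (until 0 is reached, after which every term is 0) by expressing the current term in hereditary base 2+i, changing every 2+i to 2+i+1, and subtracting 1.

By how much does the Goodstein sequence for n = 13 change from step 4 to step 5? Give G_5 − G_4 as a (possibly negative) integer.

5485287

G_0=13  [base 2] 2^(2 + 1) + 2^2 + 1  →[2↦3]→  3^(3 + 1) + 3^3 + 1 = 109  −1 ⇒ G_1=108
G_1=108  [base 3] 3^(3 + 1) + 3^3  →[3↦4]→  4^(4 + 1) + 4^4 = 1280  −1 ⇒ G_2=1279
G_2=1279  [base 4] 4^(4 + 1) + 3·4^3 + 3·4^2 + 3·4 + 3  →[4↦5]→  5^(5 + 1) + 3·5^3 + 3·5^2 + 3·5 + 3 = 16093  −1 ⇒ G_3=16092
G_3=16092  [base 5] 5^(5 + 1) + 3·5^3 + 3·5^2 + 3·5 + 2  →[5↦6]→  6^(6 + 1) + 3·6^3 + 3·6^2 + 3·6 + 2 = 280712  −1 ⇒ G_4=280711
G_4=280711  [base 6] 6^(6 + 1) + 3·6^3 + 3·6^2 + 3·6 + 1  →[6↦7]→  7^(7 + 1) + 3·7^3 + 3·7^2 + 3·7 + 1 = 5765999  −1 ⇒ G_5=5765998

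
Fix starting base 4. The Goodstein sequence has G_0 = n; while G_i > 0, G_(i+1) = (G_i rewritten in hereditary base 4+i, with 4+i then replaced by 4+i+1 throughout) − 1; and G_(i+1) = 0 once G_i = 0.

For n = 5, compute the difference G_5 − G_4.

-1

G_0 = 5. HB_4(5) = 4 + 1. Bump = 6. G_1 = 5.
G_1 = 5. HB_5(5) = 5. Bump = 6. G_2 = 5.
G_2 = 5. HB_6(5) = 5. Bump = 5. G_3 = 4.
G_3 = 4. HB_7(4) = 4. Bump = 4. G_4 = 3.
G_4 = 3. HB_8(3) = 3. Bump = 3. G_5 = 2.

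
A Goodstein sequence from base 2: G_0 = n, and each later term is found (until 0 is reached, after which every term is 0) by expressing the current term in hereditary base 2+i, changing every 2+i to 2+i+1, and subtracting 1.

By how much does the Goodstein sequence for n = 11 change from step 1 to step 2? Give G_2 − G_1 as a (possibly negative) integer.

11 —HB2→ 2^(2 + 1) + 2 + 1 —bump→ 3^(3 + 1) + 3 + 1 = 85 —(−1)→ 84
84 —HB3→ 3^(3 + 1) + 3 —bump→ 4^(4 + 1) + 4 = 1028 —(−1)→ 1027

943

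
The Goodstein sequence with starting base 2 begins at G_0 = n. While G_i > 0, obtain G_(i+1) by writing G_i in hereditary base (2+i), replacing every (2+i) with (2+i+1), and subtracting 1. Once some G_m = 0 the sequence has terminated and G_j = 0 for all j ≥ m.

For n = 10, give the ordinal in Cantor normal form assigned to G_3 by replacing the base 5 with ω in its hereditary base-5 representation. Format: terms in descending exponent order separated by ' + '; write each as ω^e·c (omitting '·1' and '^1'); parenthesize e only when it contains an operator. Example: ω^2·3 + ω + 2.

ω^(ω + 1)

[0] 10 ≡ 2^(2 + 1) + 2 (base 2). Lift 3: 84. −1: 83.
[1] 83 ≡ 3^(3 + 1) + 2 (base 3). Lift 4: 1026. −1: 1025.
[2] 1025 ≡ 4^(4 + 1) + 1 (base 4). Lift 5: 15626. −1: 15625.
[3] 15625 ≡ 5^(5 + 1) (base 5). Lift 6: 279936. −1: 279935.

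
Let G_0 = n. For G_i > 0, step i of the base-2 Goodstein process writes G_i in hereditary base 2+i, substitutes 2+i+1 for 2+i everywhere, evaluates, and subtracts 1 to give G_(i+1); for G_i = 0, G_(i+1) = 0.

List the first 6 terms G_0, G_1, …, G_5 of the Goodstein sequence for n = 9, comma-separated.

9, 81, 1023, 9842, 140743, 2471826

step 0: 9 = 2^(2 + 1) + 1; sub 3 for 2: 3^(3 + 1) + 1; = 82; G_1 = 82−1 = 81
step 1: 81 = 3^(3 + 1); sub 4 for 3: 4^(4 + 1); = 1024; G_2 = 1024−1 = 1023
step 2: 1023 = 3·4^4 + 3·4^3 + 3·4^2 + 3·4 + 3; sub 5 for 4: 3·5^5 + 3·5^3 + 3·5^2 + 3·5 + 3; = 9843; G_3 = 9843−1 = 9842
step 3: 9842 = 3·5^5 + 3·5^3 + 3·5^2 + 3·5 + 2; sub 6 for 5: 3·6^6 + 3·6^3 + 3·6^2 + 3·6 + 2; = 140744; G_4 = 140744−1 = 140743
step 4: 140743 = 3·6^6 + 3·6^3 + 3·6^2 + 3·6 + 1; sub 7 for 6: 3·7^7 + 3·7^3 + 3·7^2 + 3·7 + 1; = 2471827; G_5 = 2471827−1 = 2471826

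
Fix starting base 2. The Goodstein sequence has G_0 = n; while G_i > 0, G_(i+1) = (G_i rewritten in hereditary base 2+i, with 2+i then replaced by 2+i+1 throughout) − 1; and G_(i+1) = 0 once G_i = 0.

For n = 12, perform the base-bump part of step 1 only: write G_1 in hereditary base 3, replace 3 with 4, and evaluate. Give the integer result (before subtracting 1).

1066

base 2: 12 = 2^(2 + 1) + 2^2; at 3: 3^(3 + 1) + 3^3 = 108; next = 107
base 3: 107 = 3^(3 + 1) + 2·3^2 + 2·3 + 2; at 4: 4^(4 + 1) + 2·4^2 + 2·4 + 2 = 1066; next = 1065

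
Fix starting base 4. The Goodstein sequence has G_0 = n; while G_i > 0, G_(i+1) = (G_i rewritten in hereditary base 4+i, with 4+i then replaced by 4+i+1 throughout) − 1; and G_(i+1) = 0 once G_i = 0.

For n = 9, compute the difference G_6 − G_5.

0

G_0=9  [base 4] 2·4 + 1  →[4↦5]→  2·5 + 1 = 11  −1 ⇒ G_1=10
G_1=10  [base 5] 2·5  →[5↦6]→  2·6 = 12  −1 ⇒ G_2=11
G_2=11  [base 6] 6 + 5  →[6↦7]→  7 + 5 = 12  −1 ⇒ G_3=11
G_3=11  [base 7] 7 + 4  →[7↦8]→  8 + 4 = 12  −1 ⇒ G_4=11
G_4=11  [base 8] 8 + 3  →[8↦9]→  9 + 3 = 12  −1 ⇒ G_5=11
G_5=11  [base 9] 9 + 2  →[9↦10]→  10 + 2 = 12  −1 ⇒ G_6=11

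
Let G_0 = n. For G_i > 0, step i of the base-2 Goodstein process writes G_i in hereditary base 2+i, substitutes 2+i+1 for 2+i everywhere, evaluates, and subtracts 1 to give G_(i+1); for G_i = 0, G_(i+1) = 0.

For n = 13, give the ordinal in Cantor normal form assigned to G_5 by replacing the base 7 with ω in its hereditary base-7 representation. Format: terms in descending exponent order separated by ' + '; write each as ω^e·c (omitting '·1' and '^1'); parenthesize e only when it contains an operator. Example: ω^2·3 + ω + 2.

ω^(ω + 1) + ω^3·3 + ω^2·3 + ω·3

base 2: 13 = 2^(2 + 1) + 2^2 + 1; at 3: 3^(3 + 1) + 3^3 + 1 = 109; next = 108
base 3: 108 = 3^(3 + 1) + 3^3; at 4: 4^(4 + 1) + 4^4 = 1280; next = 1279
base 4: 1279 = 4^(4 + 1) + 3·4^3 + 3·4^2 + 3·4 + 3; at 5: 5^(5 + 1) + 3·5^3 + 3·5^2 + 3·5 + 3 = 16093; next = 16092
base 5: 16092 = 5^(5 + 1) + 3·5^3 + 3·5^2 + 3·5 + 2; at 6: 6^(6 + 1) + 3·6^3 + 3·6^2 + 3·6 + 2 = 280712; next = 280711
base 6: 280711 = 6^(6 + 1) + 3·6^3 + 3·6^2 + 3·6 + 1; at 7: 7^(7 + 1) + 3·7^3 + 3·7^2 + 3·7 + 1 = 5765999; next = 5765998
base 7: 5765998 = 7^(7 + 1) + 3·7^3 + 3·7^2 + 3·7; at 8: 8^(8 + 1) + 3·8^3 + 3·8^2 + 3·8 = 134219480; next = 134219479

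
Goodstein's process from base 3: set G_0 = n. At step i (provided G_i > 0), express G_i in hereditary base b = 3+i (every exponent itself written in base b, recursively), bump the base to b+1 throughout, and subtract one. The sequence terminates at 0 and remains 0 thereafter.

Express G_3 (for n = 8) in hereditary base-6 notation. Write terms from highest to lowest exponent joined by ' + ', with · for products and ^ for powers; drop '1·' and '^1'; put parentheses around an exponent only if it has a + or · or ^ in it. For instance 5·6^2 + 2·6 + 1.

G_0=8  [base 3] 2·3 + 2  →[3↦4]→  2·4 + 2 = 10  −1 ⇒ G_1=9
G_1=9  [base 4] 2·4 + 1  →[4↦5]→  2·5 + 1 = 11  −1 ⇒ G_2=10
G_2=10  [base 5] 2·5  →[5↦6]→  2·6 = 12  −1 ⇒ G_3=11
G_3=11  [base 6] 6 + 5  →[6↦7]→  7 + 5 = 12  −1 ⇒ G_4=11

6 + 5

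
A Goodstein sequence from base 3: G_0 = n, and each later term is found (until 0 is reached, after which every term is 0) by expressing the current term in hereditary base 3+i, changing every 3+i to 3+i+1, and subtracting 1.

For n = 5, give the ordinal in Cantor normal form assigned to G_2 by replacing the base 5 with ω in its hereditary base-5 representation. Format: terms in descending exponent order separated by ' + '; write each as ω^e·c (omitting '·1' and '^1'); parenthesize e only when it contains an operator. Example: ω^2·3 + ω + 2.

step 0: 5 = 3 + 2; sub 4 for 3: 4 + 2; = 6; G_1 = 6−1 = 5
step 1: 5 = 4 + 1; sub 5 for 4: 5 + 1; = 6; G_2 = 6−1 = 5

ω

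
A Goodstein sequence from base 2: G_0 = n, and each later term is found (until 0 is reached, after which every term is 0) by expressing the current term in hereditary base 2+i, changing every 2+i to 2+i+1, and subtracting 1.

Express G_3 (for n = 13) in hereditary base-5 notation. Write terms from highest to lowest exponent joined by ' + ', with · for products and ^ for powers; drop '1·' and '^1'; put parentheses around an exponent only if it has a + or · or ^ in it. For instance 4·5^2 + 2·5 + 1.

5^(5 + 1) + 3·5^3 + 3·5^2 + 3·5 + 2

G_0=13  [base 2] 2^(2 + 1) + 2^2 + 1  →[2↦3]→  3^(3 + 1) + 3^3 + 1 = 109  −1 ⇒ G_1=108
G_1=108  [base 3] 3^(3 + 1) + 3^3  →[3↦4]→  4^(4 + 1) + 4^4 = 1280  −1 ⇒ G_2=1279
G_2=1279  [base 4] 4^(4 + 1) + 3·4^3 + 3·4^2 + 3·4 + 3  →[4↦5]→  5^(5 + 1) + 3·5^3 + 3·5^2 + 3·5 + 3 = 16093  −1 ⇒ G_3=16092
G_3=16092  [base 5] 5^(5 + 1) + 3·5^3 + 3·5^2 + 3·5 + 2  →[5↦6]→  6^(6 + 1) + 3·6^3 + 3·6^2 + 3·6 + 2 = 280712  −1 ⇒ G_4=280711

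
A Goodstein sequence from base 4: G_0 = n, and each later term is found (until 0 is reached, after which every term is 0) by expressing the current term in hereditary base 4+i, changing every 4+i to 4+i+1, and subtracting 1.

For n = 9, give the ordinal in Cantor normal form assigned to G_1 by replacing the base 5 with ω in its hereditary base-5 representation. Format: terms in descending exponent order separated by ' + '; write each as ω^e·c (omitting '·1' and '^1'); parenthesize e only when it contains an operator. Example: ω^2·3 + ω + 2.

ω·2

G_0=9  [base 4] 2·4 + 1  →[4↦5]→  2·5 + 1 = 11  −1 ⇒ G_1=10
G_1=10  [base 5] 2·5  →[5↦6]→  2·6 = 12  −1 ⇒ G_2=11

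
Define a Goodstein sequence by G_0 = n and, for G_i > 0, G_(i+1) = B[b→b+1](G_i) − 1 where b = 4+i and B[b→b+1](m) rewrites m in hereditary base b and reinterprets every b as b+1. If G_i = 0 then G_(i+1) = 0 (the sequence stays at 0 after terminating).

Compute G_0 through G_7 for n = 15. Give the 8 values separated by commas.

15 —HB4→ 3·4 + 3 —bump→ 3·5 + 3 = 18 —(−1)→ 17
17 —HB5→ 3·5 + 2 —bump→ 3·6 + 2 = 20 —(−1)→ 19
19 —HB6→ 3·6 + 1 —bump→ 3·7 + 1 = 22 —(−1)→ 21
21 —HB7→ 3·7 —bump→ 3·8 = 24 —(−1)→ 23
23 —HB8→ 2·8 + 7 —bump→ 2·9 + 7 = 25 —(−1)→ 24
24 —HB9→ 2·9 + 6 —bump→ 2·10 + 6 = 26 —(−1)→ 25
25 —HB10→ 2·10 + 5 —bump→ 2·11 + 5 = 27 —(−1)→ 26

15, 17, 19, 21, 23, 24, 25, 26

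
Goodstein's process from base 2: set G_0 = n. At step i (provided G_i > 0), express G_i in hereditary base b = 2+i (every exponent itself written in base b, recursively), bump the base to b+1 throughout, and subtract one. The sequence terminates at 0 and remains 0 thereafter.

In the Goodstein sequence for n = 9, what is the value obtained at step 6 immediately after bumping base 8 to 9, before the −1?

1162263922

(0) 9|_2 = 2^(2 + 1) + 1 ↦ 3^(3 + 1) + 1|_3 = 82 ⇒ 81
(1) 81|_3 = 3^(3 + 1) ↦ 4^(4 + 1)|_4 = 1024 ⇒ 1023
(2) 1023|_4 = 3·4^4 + 3·4^3 + 3·4^2 + 3·4 + 3 ↦ 3·5^5 + 3·5^3 + 3·5^2 + 3·5 + 3|_5 = 9843 ⇒ 9842
(3) 9842|_5 = 3·5^5 + 3·5^3 + 3·5^2 + 3·5 + 2 ↦ 3·6^6 + 3·6^3 + 3·6^2 + 3·6 + 2|_6 = 140744 ⇒ 140743
(4) 140743|_6 = 3·6^6 + 3·6^3 + 3·6^2 + 3·6 + 1 ↦ 3·7^7 + 3·7^3 + 3·7^2 + 3·7 + 1|_7 = 2471827 ⇒ 2471826
(5) 2471826|_7 = 3·7^7 + 3·7^3 + 3·7^2 + 3·7 ↦ 3·8^8 + 3·8^3 + 3·8^2 + 3·8|_8 = 50333400 ⇒ 50333399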